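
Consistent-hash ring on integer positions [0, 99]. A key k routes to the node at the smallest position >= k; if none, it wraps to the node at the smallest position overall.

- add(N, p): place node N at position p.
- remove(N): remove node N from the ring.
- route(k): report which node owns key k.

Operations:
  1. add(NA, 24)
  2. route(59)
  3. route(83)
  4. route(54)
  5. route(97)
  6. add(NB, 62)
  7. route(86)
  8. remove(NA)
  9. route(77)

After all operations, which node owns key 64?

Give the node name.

Answer: NB

Derivation:
Op 1: add NA@24 -> ring=[24:NA]
Op 2: route key 59: none >= 59, wrap to smallest pos 24 -> NA
Op 3: route key 83: none >= 83, wrap to smallest pos 24 -> NA
Op 4: route key 54: none >= 54, wrap to smallest pos 24 -> NA
Op 5: route key 97: none >= 97, wrap to smallest pos 24 -> NA
Op 6: add NB@62 -> ring=[24:NA,62:NB]
Op 7: route key 86: none >= 86, wrap to smallest pos 24 -> NA
Op 8: remove NA -> ring=[62:NB]
Op 9: route key 77: none >= 77, wrap to smallest pos 62 -> NB
Final route key 64: none >= 64, wrap to smallest pos 62 -> NB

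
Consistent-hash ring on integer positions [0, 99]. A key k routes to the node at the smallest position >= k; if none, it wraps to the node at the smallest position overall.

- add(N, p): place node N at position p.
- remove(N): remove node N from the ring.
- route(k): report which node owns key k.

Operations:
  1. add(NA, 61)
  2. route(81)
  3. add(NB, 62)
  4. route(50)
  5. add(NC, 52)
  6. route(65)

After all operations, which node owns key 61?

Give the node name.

Answer: NA

Derivation:
Op 1: add NA@61 -> ring=[61:NA]
Op 2: route key 81: none >= 81, wrap to smallest pos 61 -> NA
Op 3: add NB@62 -> ring=[61:NA,62:NB]
Op 4: route key 50: smallest pos >= 50 is 61 -> NA
Op 5: add NC@52 -> ring=[52:NC,61:NA,62:NB]
Op 6: route key 65: none >= 65, wrap to smallest pos 52 -> NC
Final route key 61: smallest pos >= 61 is 61 -> NA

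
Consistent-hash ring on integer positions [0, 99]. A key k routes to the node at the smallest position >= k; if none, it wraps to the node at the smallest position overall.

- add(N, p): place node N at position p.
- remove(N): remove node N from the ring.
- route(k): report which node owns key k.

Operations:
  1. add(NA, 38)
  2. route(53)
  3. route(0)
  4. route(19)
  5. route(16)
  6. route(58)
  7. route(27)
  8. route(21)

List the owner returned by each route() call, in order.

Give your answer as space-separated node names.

Answer: NA NA NA NA NA NA NA

Derivation:
Op 1: add NA@38 -> ring=[38:NA]
Op 2: route key 53: none >= 53, wrap to smallest pos 38 -> NA
Op 3: route key 0: smallest pos >= 0 is 38 -> NA
Op 4: route key 19: smallest pos >= 19 is 38 -> NA
Op 5: route key 16: smallest pos >= 16 is 38 -> NA
Op 6: route key 58: none >= 58, wrap to smallest pos 38 -> NA
Op 7: route key 27: smallest pos >= 27 is 38 -> NA
Op 8: route key 21: smallest pos >= 21 is 38 -> NA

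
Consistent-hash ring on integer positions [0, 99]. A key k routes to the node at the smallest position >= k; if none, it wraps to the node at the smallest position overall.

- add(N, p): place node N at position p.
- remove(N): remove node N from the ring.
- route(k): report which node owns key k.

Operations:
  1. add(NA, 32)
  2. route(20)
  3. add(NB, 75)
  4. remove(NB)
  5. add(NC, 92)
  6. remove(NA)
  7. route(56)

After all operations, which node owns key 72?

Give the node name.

Answer: NC

Derivation:
Op 1: add NA@32 -> ring=[32:NA]
Op 2: route key 20: smallest pos >= 20 is 32 -> NA
Op 3: add NB@75 -> ring=[32:NA,75:NB]
Op 4: remove NB -> ring=[32:NA]
Op 5: add NC@92 -> ring=[32:NA,92:NC]
Op 6: remove NA -> ring=[92:NC]
Op 7: route key 56: smallest pos >= 56 is 92 -> NC
Final route key 72: smallest pos >= 72 is 92 -> NC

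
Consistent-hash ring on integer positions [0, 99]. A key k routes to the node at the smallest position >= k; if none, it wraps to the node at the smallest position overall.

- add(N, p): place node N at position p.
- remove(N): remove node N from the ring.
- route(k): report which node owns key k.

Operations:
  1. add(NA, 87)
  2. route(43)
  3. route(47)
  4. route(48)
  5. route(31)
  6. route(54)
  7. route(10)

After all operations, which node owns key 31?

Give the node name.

Answer: NA

Derivation:
Op 1: add NA@87 -> ring=[87:NA]
Op 2: route key 43: smallest pos >= 43 is 87 -> NA
Op 3: route key 47: smallest pos >= 47 is 87 -> NA
Op 4: route key 48: smallest pos >= 48 is 87 -> NA
Op 5: route key 31: smallest pos >= 31 is 87 -> NA
Op 6: route key 54: smallest pos >= 54 is 87 -> NA
Op 7: route key 10: smallest pos >= 10 is 87 -> NA
Final route key 31: smallest pos >= 31 is 87 -> NA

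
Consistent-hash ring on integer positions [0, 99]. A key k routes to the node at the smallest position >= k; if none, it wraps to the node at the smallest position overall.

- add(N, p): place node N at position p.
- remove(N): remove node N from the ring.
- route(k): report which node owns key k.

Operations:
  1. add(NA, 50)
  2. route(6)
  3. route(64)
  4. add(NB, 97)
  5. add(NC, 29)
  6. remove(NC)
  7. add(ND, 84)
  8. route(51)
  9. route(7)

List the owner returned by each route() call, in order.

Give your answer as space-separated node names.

Op 1: add NA@50 -> ring=[50:NA]
Op 2: route key 6: smallest pos >= 6 is 50 -> NA
Op 3: route key 64: none >= 64, wrap to smallest pos 50 -> NA
Op 4: add NB@97 -> ring=[50:NA,97:NB]
Op 5: add NC@29 -> ring=[29:NC,50:NA,97:NB]
Op 6: remove NC -> ring=[50:NA,97:NB]
Op 7: add ND@84 -> ring=[50:NA,84:ND,97:NB]
Op 8: route key 51: smallest pos >= 51 is 84 -> ND
Op 9: route key 7: smallest pos >= 7 is 50 -> NA

Answer: NA NA ND NA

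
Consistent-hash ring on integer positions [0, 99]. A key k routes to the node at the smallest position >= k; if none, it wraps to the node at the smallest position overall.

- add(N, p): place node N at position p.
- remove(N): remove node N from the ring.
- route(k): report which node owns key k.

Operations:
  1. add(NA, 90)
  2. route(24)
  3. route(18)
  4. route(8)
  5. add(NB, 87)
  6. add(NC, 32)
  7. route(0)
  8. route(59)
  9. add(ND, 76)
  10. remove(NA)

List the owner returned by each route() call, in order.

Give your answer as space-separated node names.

Op 1: add NA@90 -> ring=[90:NA]
Op 2: route key 24: smallest pos >= 24 is 90 -> NA
Op 3: route key 18: smallest pos >= 18 is 90 -> NA
Op 4: route key 8: smallest pos >= 8 is 90 -> NA
Op 5: add NB@87 -> ring=[87:NB,90:NA]
Op 6: add NC@32 -> ring=[32:NC,87:NB,90:NA]
Op 7: route key 0: smallest pos >= 0 is 32 -> NC
Op 8: route key 59: smallest pos >= 59 is 87 -> NB
Op 9: add ND@76 -> ring=[32:NC,76:ND,87:NB,90:NA]
Op 10: remove NA -> ring=[32:NC,76:ND,87:NB]

Answer: NA NA NA NC NB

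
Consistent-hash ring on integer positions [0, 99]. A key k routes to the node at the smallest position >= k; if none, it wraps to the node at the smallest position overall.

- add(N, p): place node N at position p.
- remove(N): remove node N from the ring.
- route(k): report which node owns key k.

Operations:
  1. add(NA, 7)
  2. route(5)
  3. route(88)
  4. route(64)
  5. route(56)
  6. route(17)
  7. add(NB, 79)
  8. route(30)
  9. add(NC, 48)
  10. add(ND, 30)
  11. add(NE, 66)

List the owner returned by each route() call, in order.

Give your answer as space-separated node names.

Op 1: add NA@7 -> ring=[7:NA]
Op 2: route key 5: smallest pos >= 5 is 7 -> NA
Op 3: route key 88: none >= 88, wrap to smallest pos 7 -> NA
Op 4: route key 64: none >= 64, wrap to smallest pos 7 -> NA
Op 5: route key 56: none >= 56, wrap to smallest pos 7 -> NA
Op 6: route key 17: none >= 17, wrap to smallest pos 7 -> NA
Op 7: add NB@79 -> ring=[7:NA,79:NB]
Op 8: route key 30: smallest pos >= 30 is 79 -> NB
Op 9: add NC@48 -> ring=[7:NA,48:NC,79:NB]
Op 10: add ND@30 -> ring=[7:NA,30:ND,48:NC,79:NB]
Op 11: add NE@66 -> ring=[7:NA,30:ND,48:NC,66:NE,79:NB]

Answer: NA NA NA NA NA NB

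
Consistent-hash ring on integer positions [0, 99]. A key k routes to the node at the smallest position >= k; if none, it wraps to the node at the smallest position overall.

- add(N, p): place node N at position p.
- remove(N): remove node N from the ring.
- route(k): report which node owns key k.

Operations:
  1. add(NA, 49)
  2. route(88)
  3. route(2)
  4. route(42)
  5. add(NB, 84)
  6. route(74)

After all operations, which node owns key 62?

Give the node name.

Answer: NB

Derivation:
Op 1: add NA@49 -> ring=[49:NA]
Op 2: route key 88: none >= 88, wrap to smallest pos 49 -> NA
Op 3: route key 2: smallest pos >= 2 is 49 -> NA
Op 4: route key 42: smallest pos >= 42 is 49 -> NA
Op 5: add NB@84 -> ring=[49:NA,84:NB]
Op 6: route key 74: smallest pos >= 74 is 84 -> NB
Final route key 62: smallest pos >= 62 is 84 -> NB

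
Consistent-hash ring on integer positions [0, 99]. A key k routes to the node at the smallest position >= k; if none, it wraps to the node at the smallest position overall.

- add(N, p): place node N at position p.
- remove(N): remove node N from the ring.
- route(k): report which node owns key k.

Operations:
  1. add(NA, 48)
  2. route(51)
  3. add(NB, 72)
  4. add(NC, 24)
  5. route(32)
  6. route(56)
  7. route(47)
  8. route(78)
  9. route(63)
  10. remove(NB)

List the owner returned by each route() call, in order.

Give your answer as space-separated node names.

Answer: NA NA NB NA NC NB

Derivation:
Op 1: add NA@48 -> ring=[48:NA]
Op 2: route key 51: none >= 51, wrap to smallest pos 48 -> NA
Op 3: add NB@72 -> ring=[48:NA,72:NB]
Op 4: add NC@24 -> ring=[24:NC,48:NA,72:NB]
Op 5: route key 32: smallest pos >= 32 is 48 -> NA
Op 6: route key 56: smallest pos >= 56 is 72 -> NB
Op 7: route key 47: smallest pos >= 47 is 48 -> NA
Op 8: route key 78: none >= 78, wrap to smallest pos 24 -> NC
Op 9: route key 63: smallest pos >= 63 is 72 -> NB
Op 10: remove NB -> ring=[24:NC,48:NA]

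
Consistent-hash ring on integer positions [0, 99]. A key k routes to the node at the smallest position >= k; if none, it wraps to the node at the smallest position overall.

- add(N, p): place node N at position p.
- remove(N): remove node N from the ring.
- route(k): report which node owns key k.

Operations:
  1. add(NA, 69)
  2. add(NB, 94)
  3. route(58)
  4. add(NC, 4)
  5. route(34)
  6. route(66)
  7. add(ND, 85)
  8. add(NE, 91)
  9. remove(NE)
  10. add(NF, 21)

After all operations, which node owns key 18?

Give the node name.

Op 1: add NA@69 -> ring=[69:NA]
Op 2: add NB@94 -> ring=[69:NA,94:NB]
Op 3: route key 58: smallest pos >= 58 is 69 -> NA
Op 4: add NC@4 -> ring=[4:NC,69:NA,94:NB]
Op 5: route key 34: smallest pos >= 34 is 69 -> NA
Op 6: route key 66: smallest pos >= 66 is 69 -> NA
Op 7: add ND@85 -> ring=[4:NC,69:NA,85:ND,94:NB]
Op 8: add NE@91 -> ring=[4:NC,69:NA,85:ND,91:NE,94:NB]
Op 9: remove NE -> ring=[4:NC,69:NA,85:ND,94:NB]
Op 10: add NF@21 -> ring=[4:NC,21:NF,69:NA,85:ND,94:NB]
Final route key 18: smallest pos >= 18 is 21 -> NF

Answer: NF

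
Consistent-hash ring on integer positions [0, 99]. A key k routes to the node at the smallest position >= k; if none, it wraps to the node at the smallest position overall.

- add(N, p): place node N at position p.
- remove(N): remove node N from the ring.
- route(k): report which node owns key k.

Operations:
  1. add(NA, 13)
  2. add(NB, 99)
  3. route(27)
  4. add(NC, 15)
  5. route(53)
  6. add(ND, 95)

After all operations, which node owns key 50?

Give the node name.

Op 1: add NA@13 -> ring=[13:NA]
Op 2: add NB@99 -> ring=[13:NA,99:NB]
Op 3: route key 27: smallest pos >= 27 is 99 -> NB
Op 4: add NC@15 -> ring=[13:NA,15:NC,99:NB]
Op 5: route key 53: smallest pos >= 53 is 99 -> NB
Op 6: add ND@95 -> ring=[13:NA,15:NC,95:ND,99:NB]
Final route key 50: smallest pos >= 50 is 95 -> ND

Answer: ND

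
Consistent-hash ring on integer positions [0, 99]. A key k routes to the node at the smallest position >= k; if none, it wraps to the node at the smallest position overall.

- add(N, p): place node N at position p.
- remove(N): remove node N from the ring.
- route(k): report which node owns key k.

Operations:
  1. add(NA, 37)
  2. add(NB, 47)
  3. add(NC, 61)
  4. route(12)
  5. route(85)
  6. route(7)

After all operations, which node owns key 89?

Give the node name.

Answer: NA

Derivation:
Op 1: add NA@37 -> ring=[37:NA]
Op 2: add NB@47 -> ring=[37:NA,47:NB]
Op 3: add NC@61 -> ring=[37:NA,47:NB,61:NC]
Op 4: route key 12: smallest pos >= 12 is 37 -> NA
Op 5: route key 85: none >= 85, wrap to smallest pos 37 -> NA
Op 6: route key 7: smallest pos >= 7 is 37 -> NA
Final route key 89: none >= 89, wrap to smallest pos 37 -> NA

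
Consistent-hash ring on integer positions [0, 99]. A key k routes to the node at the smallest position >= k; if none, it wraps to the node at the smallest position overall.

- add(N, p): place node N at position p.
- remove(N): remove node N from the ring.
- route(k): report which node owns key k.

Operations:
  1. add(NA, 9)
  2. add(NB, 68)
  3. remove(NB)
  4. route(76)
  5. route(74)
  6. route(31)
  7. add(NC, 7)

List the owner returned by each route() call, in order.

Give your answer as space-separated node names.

Op 1: add NA@9 -> ring=[9:NA]
Op 2: add NB@68 -> ring=[9:NA,68:NB]
Op 3: remove NB -> ring=[9:NA]
Op 4: route key 76: none >= 76, wrap to smallest pos 9 -> NA
Op 5: route key 74: none >= 74, wrap to smallest pos 9 -> NA
Op 6: route key 31: none >= 31, wrap to smallest pos 9 -> NA
Op 7: add NC@7 -> ring=[7:NC,9:NA]

Answer: NA NA NA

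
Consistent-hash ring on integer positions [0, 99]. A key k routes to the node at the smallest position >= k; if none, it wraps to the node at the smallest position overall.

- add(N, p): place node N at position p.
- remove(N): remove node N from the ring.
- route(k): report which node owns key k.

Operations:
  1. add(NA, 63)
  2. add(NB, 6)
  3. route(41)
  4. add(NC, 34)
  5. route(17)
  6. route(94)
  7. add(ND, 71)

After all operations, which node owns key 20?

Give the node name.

Op 1: add NA@63 -> ring=[63:NA]
Op 2: add NB@6 -> ring=[6:NB,63:NA]
Op 3: route key 41: smallest pos >= 41 is 63 -> NA
Op 4: add NC@34 -> ring=[6:NB,34:NC,63:NA]
Op 5: route key 17: smallest pos >= 17 is 34 -> NC
Op 6: route key 94: none >= 94, wrap to smallest pos 6 -> NB
Op 7: add ND@71 -> ring=[6:NB,34:NC,63:NA,71:ND]
Final route key 20: smallest pos >= 20 is 34 -> NC

Answer: NC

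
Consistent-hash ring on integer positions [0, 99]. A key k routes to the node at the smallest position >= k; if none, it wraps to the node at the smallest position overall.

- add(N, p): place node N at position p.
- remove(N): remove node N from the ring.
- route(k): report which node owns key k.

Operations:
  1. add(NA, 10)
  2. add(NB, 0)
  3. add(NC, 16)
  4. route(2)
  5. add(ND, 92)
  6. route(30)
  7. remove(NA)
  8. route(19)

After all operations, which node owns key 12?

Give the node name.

Op 1: add NA@10 -> ring=[10:NA]
Op 2: add NB@0 -> ring=[0:NB,10:NA]
Op 3: add NC@16 -> ring=[0:NB,10:NA,16:NC]
Op 4: route key 2: smallest pos >= 2 is 10 -> NA
Op 5: add ND@92 -> ring=[0:NB,10:NA,16:NC,92:ND]
Op 6: route key 30: smallest pos >= 30 is 92 -> ND
Op 7: remove NA -> ring=[0:NB,16:NC,92:ND]
Op 8: route key 19: smallest pos >= 19 is 92 -> ND
Final route key 12: smallest pos >= 12 is 16 -> NC

Answer: NC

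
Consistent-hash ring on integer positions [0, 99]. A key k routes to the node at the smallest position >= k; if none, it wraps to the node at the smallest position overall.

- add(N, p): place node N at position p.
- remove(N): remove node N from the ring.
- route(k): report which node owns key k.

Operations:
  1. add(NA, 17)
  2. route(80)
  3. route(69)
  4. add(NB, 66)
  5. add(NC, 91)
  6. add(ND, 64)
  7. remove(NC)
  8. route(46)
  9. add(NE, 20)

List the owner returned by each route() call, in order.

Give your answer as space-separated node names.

Answer: NA NA ND

Derivation:
Op 1: add NA@17 -> ring=[17:NA]
Op 2: route key 80: none >= 80, wrap to smallest pos 17 -> NA
Op 3: route key 69: none >= 69, wrap to smallest pos 17 -> NA
Op 4: add NB@66 -> ring=[17:NA,66:NB]
Op 5: add NC@91 -> ring=[17:NA,66:NB,91:NC]
Op 6: add ND@64 -> ring=[17:NA,64:ND,66:NB,91:NC]
Op 7: remove NC -> ring=[17:NA,64:ND,66:NB]
Op 8: route key 46: smallest pos >= 46 is 64 -> ND
Op 9: add NE@20 -> ring=[17:NA,20:NE,64:ND,66:NB]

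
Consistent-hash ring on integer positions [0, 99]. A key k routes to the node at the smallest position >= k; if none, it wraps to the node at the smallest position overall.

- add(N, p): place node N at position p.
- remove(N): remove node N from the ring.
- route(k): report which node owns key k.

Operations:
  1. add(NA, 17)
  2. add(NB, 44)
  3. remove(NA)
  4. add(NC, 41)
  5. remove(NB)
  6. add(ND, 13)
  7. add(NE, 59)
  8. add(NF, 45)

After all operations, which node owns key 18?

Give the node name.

Op 1: add NA@17 -> ring=[17:NA]
Op 2: add NB@44 -> ring=[17:NA,44:NB]
Op 3: remove NA -> ring=[44:NB]
Op 4: add NC@41 -> ring=[41:NC,44:NB]
Op 5: remove NB -> ring=[41:NC]
Op 6: add ND@13 -> ring=[13:ND,41:NC]
Op 7: add NE@59 -> ring=[13:ND,41:NC,59:NE]
Op 8: add NF@45 -> ring=[13:ND,41:NC,45:NF,59:NE]
Final route key 18: smallest pos >= 18 is 41 -> NC

Answer: NC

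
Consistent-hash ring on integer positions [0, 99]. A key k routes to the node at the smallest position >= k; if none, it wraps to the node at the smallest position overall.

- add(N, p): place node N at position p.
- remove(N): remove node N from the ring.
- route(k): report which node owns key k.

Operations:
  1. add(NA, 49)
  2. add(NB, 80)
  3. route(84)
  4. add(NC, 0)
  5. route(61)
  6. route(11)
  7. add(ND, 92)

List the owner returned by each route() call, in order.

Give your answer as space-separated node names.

Answer: NA NB NA

Derivation:
Op 1: add NA@49 -> ring=[49:NA]
Op 2: add NB@80 -> ring=[49:NA,80:NB]
Op 3: route key 84: none >= 84, wrap to smallest pos 49 -> NA
Op 4: add NC@0 -> ring=[0:NC,49:NA,80:NB]
Op 5: route key 61: smallest pos >= 61 is 80 -> NB
Op 6: route key 11: smallest pos >= 11 is 49 -> NA
Op 7: add ND@92 -> ring=[0:NC,49:NA,80:NB,92:ND]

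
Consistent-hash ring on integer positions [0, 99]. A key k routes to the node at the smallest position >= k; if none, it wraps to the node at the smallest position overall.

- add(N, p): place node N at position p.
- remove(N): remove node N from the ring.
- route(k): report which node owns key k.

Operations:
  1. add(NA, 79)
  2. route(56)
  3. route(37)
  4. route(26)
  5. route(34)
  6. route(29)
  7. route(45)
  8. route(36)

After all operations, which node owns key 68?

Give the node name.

Answer: NA

Derivation:
Op 1: add NA@79 -> ring=[79:NA]
Op 2: route key 56: smallest pos >= 56 is 79 -> NA
Op 3: route key 37: smallest pos >= 37 is 79 -> NA
Op 4: route key 26: smallest pos >= 26 is 79 -> NA
Op 5: route key 34: smallest pos >= 34 is 79 -> NA
Op 6: route key 29: smallest pos >= 29 is 79 -> NA
Op 7: route key 45: smallest pos >= 45 is 79 -> NA
Op 8: route key 36: smallest pos >= 36 is 79 -> NA
Final route key 68: smallest pos >= 68 is 79 -> NA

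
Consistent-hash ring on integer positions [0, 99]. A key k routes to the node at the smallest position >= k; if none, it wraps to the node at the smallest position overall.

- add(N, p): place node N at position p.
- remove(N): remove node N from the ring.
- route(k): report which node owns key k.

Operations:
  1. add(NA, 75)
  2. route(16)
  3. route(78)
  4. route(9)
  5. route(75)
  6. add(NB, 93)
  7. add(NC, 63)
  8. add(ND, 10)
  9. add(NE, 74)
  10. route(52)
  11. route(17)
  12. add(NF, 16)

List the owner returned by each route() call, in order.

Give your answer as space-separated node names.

Answer: NA NA NA NA NC NC

Derivation:
Op 1: add NA@75 -> ring=[75:NA]
Op 2: route key 16: smallest pos >= 16 is 75 -> NA
Op 3: route key 78: none >= 78, wrap to smallest pos 75 -> NA
Op 4: route key 9: smallest pos >= 9 is 75 -> NA
Op 5: route key 75: smallest pos >= 75 is 75 -> NA
Op 6: add NB@93 -> ring=[75:NA,93:NB]
Op 7: add NC@63 -> ring=[63:NC,75:NA,93:NB]
Op 8: add ND@10 -> ring=[10:ND,63:NC,75:NA,93:NB]
Op 9: add NE@74 -> ring=[10:ND,63:NC,74:NE,75:NA,93:NB]
Op 10: route key 52: smallest pos >= 52 is 63 -> NC
Op 11: route key 17: smallest pos >= 17 is 63 -> NC
Op 12: add NF@16 -> ring=[10:ND,16:NF,63:NC,74:NE,75:NA,93:NB]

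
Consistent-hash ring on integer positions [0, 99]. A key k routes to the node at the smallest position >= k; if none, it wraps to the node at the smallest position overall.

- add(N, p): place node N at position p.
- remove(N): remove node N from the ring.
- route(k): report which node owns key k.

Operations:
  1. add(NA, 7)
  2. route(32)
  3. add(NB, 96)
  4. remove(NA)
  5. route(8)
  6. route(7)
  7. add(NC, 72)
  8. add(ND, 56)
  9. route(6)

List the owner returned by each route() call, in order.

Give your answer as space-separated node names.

Op 1: add NA@7 -> ring=[7:NA]
Op 2: route key 32: none >= 32, wrap to smallest pos 7 -> NA
Op 3: add NB@96 -> ring=[7:NA,96:NB]
Op 4: remove NA -> ring=[96:NB]
Op 5: route key 8: smallest pos >= 8 is 96 -> NB
Op 6: route key 7: smallest pos >= 7 is 96 -> NB
Op 7: add NC@72 -> ring=[72:NC,96:NB]
Op 8: add ND@56 -> ring=[56:ND,72:NC,96:NB]
Op 9: route key 6: smallest pos >= 6 is 56 -> ND

Answer: NA NB NB ND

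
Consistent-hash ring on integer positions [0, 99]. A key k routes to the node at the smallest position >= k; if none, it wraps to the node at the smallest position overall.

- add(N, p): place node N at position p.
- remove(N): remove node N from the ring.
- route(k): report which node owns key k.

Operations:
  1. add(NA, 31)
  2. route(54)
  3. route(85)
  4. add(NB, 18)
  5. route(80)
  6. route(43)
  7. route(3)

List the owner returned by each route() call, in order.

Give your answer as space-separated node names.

Op 1: add NA@31 -> ring=[31:NA]
Op 2: route key 54: none >= 54, wrap to smallest pos 31 -> NA
Op 3: route key 85: none >= 85, wrap to smallest pos 31 -> NA
Op 4: add NB@18 -> ring=[18:NB,31:NA]
Op 5: route key 80: none >= 80, wrap to smallest pos 18 -> NB
Op 6: route key 43: none >= 43, wrap to smallest pos 18 -> NB
Op 7: route key 3: smallest pos >= 3 is 18 -> NB

Answer: NA NA NB NB NB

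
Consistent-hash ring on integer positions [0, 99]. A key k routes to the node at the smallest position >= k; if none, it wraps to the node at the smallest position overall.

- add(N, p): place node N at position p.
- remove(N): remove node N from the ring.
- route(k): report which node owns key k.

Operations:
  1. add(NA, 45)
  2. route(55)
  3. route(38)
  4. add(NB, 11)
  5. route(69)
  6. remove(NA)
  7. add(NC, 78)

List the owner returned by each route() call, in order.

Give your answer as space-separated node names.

Op 1: add NA@45 -> ring=[45:NA]
Op 2: route key 55: none >= 55, wrap to smallest pos 45 -> NA
Op 3: route key 38: smallest pos >= 38 is 45 -> NA
Op 4: add NB@11 -> ring=[11:NB,45:NA]
Op 5: route key 69: none >= 69, wrap to smallest pos 11 -> NB
Op 6: remove NA -> ring=[11:NB]
Op 7: add NC@78 -> ring=[11:NB,78:NC]

Answer: NA NA NB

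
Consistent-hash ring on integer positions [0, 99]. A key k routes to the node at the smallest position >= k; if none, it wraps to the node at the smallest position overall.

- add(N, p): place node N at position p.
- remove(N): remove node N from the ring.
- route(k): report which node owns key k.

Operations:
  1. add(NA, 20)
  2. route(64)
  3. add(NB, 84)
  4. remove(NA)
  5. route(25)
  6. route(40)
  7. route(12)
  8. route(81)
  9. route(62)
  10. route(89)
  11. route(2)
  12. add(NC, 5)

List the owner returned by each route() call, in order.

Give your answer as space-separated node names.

Op 1: add NA@20 -> ring=[20:NA]
Op 2: route key 64: none >= 64, wrap to smallest pos 20 -> NA
Op 3: add NB@84 -> ring=[20:NA,84:NB]
Op 4: remove NA -> ring=[84:NB]
Op 5: route key 25: smallest pos >= 25 is 84 -> NB
Op 6: route key 40: smallest pos >= 40 is 84 -> NB
Op 7: route key 12: smallest pos >= 12 is 84 -> NB
Op 8: route key 81: smallest pos >= 81 is 84 -> NB
Op 9: route key 62: smallest pos >= 62 is 84 -> NB
Op 10: route key 89: none >= 89, wrap to smallest pos 84 -> NB
Op 11: route key 2: smallest pos >= 2 is 84 -> NB
Op 12: add NC@5 -> ring=[5:NC,84:NB]

Answer: NA NB NB NB NB NB NB NB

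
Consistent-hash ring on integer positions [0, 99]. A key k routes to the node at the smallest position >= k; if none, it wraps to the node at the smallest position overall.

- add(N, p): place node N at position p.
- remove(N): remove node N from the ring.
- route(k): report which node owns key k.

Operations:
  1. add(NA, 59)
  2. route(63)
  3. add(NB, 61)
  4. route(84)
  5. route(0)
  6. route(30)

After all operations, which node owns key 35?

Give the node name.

Op 1: add NA@59 -> ring=[59:NA]
Op 2: route key 63: none >= 63, wrap to smallest pos 59 -> NA
Op 3: add NB@61 -> ring=[59:NA,61:NB]
Op 4: route key 84: none >= 84, wrap to smallest pos 59 -> NA
Op 5: route key 0: smallest pos >= 0 is 59 -> NA
Op 6: route key 30: smallest pos >= 30 is 59 -> NA
Final route key 35: smallest pos >= 35 is 59 -> NA

Answer: NA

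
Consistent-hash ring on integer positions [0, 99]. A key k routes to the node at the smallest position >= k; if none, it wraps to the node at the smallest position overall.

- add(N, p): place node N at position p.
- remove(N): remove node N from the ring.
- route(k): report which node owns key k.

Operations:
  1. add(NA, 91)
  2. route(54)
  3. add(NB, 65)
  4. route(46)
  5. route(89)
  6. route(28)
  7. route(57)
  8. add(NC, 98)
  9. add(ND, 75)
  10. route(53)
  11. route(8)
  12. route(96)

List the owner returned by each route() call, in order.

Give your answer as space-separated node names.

Answer: NA NB NA NB NB NB NB NC

Derivation:
Op 1: add NA@91 -> ring=[91:NA]
Op 2: route key 54: smallest pos >= 54 is 91 -> NA
Op 3: add NB@65 -> ring=[65:NB,91:NA]
Op 4: route key 46: smallest pos >= 46 is 65 -> NB
Op 5: route key 89: smallest pos >= 89 is 91 -> NA
Op 6: route key 28: smallest pos >= 28 is 65 -> NB
Op 7: route key 57: smallest pos >= 57 is 65 -> NB
Op 8: add NC@98 -> ring=[65:NB,91:NA,98:NC]
Op 9: add ND@75 -> ring=[65:NB,75:ND,91:NA,98:NC]
Op 10: route key 53: smallest pos >= 53 is 65 -> NB
Op 11: route key 8: smallest pos >= 8 is 65 -> NB
Op 12: route key 96: smallest pos >= 96 is 98 -> NC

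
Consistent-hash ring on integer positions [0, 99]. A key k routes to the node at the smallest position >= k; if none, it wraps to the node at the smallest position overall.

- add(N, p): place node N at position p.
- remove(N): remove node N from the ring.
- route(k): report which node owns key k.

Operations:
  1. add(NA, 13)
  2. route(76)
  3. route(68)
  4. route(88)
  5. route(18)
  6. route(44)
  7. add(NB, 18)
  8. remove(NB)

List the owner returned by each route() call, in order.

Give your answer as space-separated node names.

Answer: NA NA NA NA NA

Derivation:
Op 1: add NA@13 -> ring=[13:NA]
Op 2: route key 76: none >= 76, wrap to smallest pos 13 -> NA
Op 3: route key 68: none >= 68, wrap to smallest pos 13 -> NA
Op 4: route key 88: none >= 88, wrap to smallest pos 13 -> NA
Op 5: route key 18: none >= 18, wrap to smallest pos 13 -> NA
Op 6: route key 44: none >= 44, wrap to smallest pos 13 -> NA
Op 7: add NB@18 -> ring=[13:NA,18:NB]
Op 8: remove NB -> ring=[13:NA]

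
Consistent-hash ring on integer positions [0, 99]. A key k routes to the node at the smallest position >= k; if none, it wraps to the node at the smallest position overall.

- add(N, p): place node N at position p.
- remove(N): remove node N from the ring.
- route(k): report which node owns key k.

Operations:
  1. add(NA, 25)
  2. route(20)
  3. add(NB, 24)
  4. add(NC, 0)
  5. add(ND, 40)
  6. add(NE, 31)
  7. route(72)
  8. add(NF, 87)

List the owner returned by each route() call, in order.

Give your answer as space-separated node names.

Op 1: add NA@25 -> ring=[25:NA]
Op 2: route key 20: smallest pos >= 20 is 25 -> NA
Op 3: add NB@24 -> ring=[24:NB,25:NA]
Op 4: add NC@0 -> ring=[0:NC,24:NB,25:NA]
Op 5: add ND@40 -> ring=[0:NC,24:NB,25:NA,40:ND]
Op 6: add NE@31 -> ring=[0:NC,24:NB,25:NA,31:NE,40:ND]
Op 7: route key 72: none >= 72, wrap to smallest pos 0 -> NC
Op 8: add NF@87 -> ring=[0:NC,24:NB,25:NA,31:NE,40:ND,87:NF]

Answer: NA NC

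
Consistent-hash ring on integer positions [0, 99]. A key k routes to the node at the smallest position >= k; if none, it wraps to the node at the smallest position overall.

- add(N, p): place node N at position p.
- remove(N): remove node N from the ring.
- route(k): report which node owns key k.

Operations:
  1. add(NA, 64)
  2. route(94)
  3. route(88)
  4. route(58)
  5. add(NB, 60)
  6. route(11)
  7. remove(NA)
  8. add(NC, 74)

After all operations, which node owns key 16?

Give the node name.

Op 1: add NA@64 -> ring=[64:NA]
Op 2: route key 94: none >= 94, wrap to smallest pos 64 -> NA
Op 3: route key 88: none >= 88, wrap to smallest pos 64 -> NA
Op 4: route key 58: smallest pos >= 58 is 64 -> NA
Op 5: add NB@60 -> ring=[60:NB,64:NA]
Op 6: route key 11: smallest pos >= 11 is 60 -> NB
Op 7: remove NA -> ring=[60:NB]
Op 8: add NC@74 -> ring=[60:NB,74:NC]
Final route key 16: smallest pos >= 16 is 60 -> NB

Answer: NB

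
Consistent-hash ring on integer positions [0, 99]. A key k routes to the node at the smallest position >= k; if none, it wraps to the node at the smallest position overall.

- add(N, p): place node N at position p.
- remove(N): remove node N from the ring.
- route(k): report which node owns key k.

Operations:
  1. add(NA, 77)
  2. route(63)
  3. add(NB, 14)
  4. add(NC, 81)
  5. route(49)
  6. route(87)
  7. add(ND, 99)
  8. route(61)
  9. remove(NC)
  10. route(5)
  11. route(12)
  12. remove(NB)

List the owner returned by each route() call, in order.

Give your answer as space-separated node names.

Answer: NA NA NB NA NB NB

Derivation:
Op 1: add NA@77 -> ring=[77:NA]
Op 2: route key 63: smallest pos >= 63 is 77 -> NA
Op 3: add NB@14 -> ring=[14:NB,77:NA]
Op 4: add NC@81 -> ring=[14:NB,77:NA,81:NC]
Op 5: route key 49: smallest pos >= 49 is 77 -> NA
Op 6: route key 87: none >= 87, wrap to smallest pos 14 -> NB
Op 7: add ND@99 -> ring=[14:NB,77:NA,81:NC,99:ND]
Op 8: route key 61: smallest pos >= 61 is 77 -> NA
Op 9: remove NC -> ring=[14:NB,77:NA,99:ND]
Op 10: route key 5: smallest pos >= 5 is 14 -> NB
Op 11: route key 12: smallest pos >= 12 is 14 -> NB
Op 12: remove NB -> ring=[77:NA,99:ND]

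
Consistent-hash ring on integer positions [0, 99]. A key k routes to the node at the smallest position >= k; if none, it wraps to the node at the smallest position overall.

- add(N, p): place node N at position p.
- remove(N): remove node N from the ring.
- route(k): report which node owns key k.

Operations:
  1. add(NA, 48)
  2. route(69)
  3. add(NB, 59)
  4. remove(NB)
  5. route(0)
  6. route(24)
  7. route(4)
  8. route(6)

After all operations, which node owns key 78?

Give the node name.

Op 1: add NA@48 -> ring=[48:NA]
Op 2: route key 69: none >= 69, wrap to smallest pos 48 -> NA
Op 3: add NB@59 -> ring=[48:NA,59:NB]
Op 4: remove NB -> ring=[48:NA]
Op 5: route key 0: smallest pos >= 0 is 48 -> NA
Op 6: route key 24: smallest pos >= 24 is 48 -> NA
Op 7: route key 4: smallest pos >= 4 is 48 -> NA
Op 8: route key 6: smallest pos >= 6 is 48 -> NA
Final route key 78: none >= 78, wrap to smallest pos 48 -> NA

Answer: NA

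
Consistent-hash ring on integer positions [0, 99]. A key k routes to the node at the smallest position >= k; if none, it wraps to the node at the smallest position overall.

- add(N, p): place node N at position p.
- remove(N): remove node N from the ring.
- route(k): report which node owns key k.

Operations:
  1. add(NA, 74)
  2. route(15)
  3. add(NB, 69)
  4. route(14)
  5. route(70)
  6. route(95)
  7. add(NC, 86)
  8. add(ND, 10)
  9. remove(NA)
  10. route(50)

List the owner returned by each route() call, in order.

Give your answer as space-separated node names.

Op 1: add NA@74 -> ring=[74:NA]
Op 2: route key 15: smallest pos >= 15 is 74 -> NA
Op 3: add NB@69 -> ring=[69:NB,74:NA]
Op 4: route key 14: smallest pos >= 14 is 69 -> NB
Op 5: route key 70: smallest pos >= 70 is 74 -> NA
Op 6: route key 95: none >= 95, wrap to smallest pos 69 -> NB
Op 7: add NC@86 -> ring=[69:NB,74:NA,86:NC]
Op 8: add ND@10 -> ring=[10:ND,69:NB,74:NA,86:NC]
Op 9: remove NA -> ring=[10:ND,69:NB,86:NC]
Op 10: route key 50: smallest pos >= 50 is 69 -> NB

Answer: NA NB NA NB NB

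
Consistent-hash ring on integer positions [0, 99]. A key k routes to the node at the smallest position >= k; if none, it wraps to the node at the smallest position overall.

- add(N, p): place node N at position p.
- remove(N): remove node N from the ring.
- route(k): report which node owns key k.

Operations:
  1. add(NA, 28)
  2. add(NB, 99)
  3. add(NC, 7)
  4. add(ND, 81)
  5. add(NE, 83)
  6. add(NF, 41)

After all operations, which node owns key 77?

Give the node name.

Answer: ND

Derivation:
Op 1: add NA@28 -> ring=[28:NA]
Op 2: add NB@99 -> ring=[28:NA,99:NB]
Op 3: add NC@7 -> ring=[7:NC,28:NA,99:NB]
Op 4: add ND@81 -> ring=[7:NC,28:NA,81:ND,99:NB]
Op 5: add NE@83 -> ring=[7:NC,28:NA,81:ND,83:NE,99:NB]
Op 6: add NF@41 -> ring=[7:NC,28:NA,41:NF,81:ND,83:NE,99:NB]
Final route key 77: smallest pos >= 77 is 81 -> ND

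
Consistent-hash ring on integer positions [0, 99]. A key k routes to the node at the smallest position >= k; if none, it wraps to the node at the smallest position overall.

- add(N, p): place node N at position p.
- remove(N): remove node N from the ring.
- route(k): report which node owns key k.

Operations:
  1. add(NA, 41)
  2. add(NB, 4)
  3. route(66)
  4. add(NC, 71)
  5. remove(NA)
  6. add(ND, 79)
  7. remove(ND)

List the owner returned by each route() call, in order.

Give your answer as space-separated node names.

Answer: NB

Derivation:
Op 1: add NA@41 -> ring=[41:NA]
Op 2: add NB@4 -> ring=[4:NB,41:NA]
Op 3: route key 66: none >= 66, wrap to smallest pos 4 -> NB
Op 4: add NC@71 -> ring=[4:NB,41:NA,71:NC]
Op 5: remove NA -> ring=[4:NB,71:NC]
Op 6: add ND@79 -> ring=[4:NB,71:NC,79:ND]
Op 7: remove ND -> ring=[4:NB,71:NC]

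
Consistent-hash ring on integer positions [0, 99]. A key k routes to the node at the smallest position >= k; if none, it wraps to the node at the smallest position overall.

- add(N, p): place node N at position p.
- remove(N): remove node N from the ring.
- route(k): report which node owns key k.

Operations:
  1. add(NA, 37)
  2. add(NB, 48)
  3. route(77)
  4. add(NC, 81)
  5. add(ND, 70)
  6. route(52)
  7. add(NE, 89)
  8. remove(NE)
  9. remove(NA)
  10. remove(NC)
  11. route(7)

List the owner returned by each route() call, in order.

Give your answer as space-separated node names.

Op 1: add NA@37 -> ring=[37:NA]
Op 2: add NB@48 -> ring=[37:NA,48:NB]
Op 3: route key 77: none >= 77, wrap to smallest pos 37 -> NA
Op 4: add NC@81 -> ring=[37:NA,48:NB,81:NC]
Op 5: add ND@70 -> ring=[37:NA,48:NB,70:ND,81:NC]
Op 6: route key 52: smallest pos >= 52 is 70 -> ND
Op 7: add NE@89 -> ring=[37:NA,48:NB,70:ND,81:NC,89:NE]
Op 8: remove NE -> ring=[37:NA,48:NB,70:ND,81:NC]
Op 9: remove NA -> ring=[48:NB,70:ND,81:NC]
Op 10: remove NC -> ring=[48:NB,70:ND]
Op 11: route key 7: smallest pos >= 7 is 48 -> NB

Answer: NA ND NB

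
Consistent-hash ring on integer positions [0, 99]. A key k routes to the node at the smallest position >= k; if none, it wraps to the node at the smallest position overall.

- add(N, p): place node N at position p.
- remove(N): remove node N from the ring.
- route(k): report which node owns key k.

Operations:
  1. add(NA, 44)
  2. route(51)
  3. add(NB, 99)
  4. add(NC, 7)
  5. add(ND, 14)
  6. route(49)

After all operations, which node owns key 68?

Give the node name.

Op 1: add NA@44 -> ring=[44:NA]
Op 2: route key 51: none >= 51, wrap to smallest pos 44 -> NA
Op 3: add NB@99 -> ring=[44:NA,99:NB]
Op 4: add NC@7 -> ring=[7:NC,44:NA,99:NB]
Op 5: add ND@14 -> ring=[7:NC,14:ND,44:NA,99:NB]
Op 6: route key 49: smallest pos >= 49 is 99 -> NB
Final route key 68: smallest pos >= 68 is 99 -> NB

Answer: NB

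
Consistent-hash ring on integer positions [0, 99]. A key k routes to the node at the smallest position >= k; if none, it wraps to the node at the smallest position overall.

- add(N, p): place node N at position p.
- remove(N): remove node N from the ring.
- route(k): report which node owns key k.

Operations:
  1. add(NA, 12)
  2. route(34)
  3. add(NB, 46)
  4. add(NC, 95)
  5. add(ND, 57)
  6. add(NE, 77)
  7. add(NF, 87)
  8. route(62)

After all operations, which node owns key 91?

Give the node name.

Answer: NC

Derivation:
Op 1: add NA@12 -> ring=[12:NA]
Op 2: route key 34: none >= 34, wrap to smallest pos 12 -> NA
Op 3: add NB@46 -> ring=[12:NA,46:NB]
Op 4: add NC@95 -> ring=[12:NA,46:NB,95:NC]
Op 5: add ND@57 -> ring=[12:NA,46:NB,57:ND,95:NC]
Op 6: add NE@77 -> ring=[12:NA,46:NB,57:ND,77:NE,95:NC]
Op 7: add NF@87 -> ring=[12:NA,46:NB,57:ND,77:NE,87:NF,95:NC]
Op 8: route key 62: smallest pos >= 62 is 77 -> NE
Final route key 91: smallest pos >= 91 is 95 -> NC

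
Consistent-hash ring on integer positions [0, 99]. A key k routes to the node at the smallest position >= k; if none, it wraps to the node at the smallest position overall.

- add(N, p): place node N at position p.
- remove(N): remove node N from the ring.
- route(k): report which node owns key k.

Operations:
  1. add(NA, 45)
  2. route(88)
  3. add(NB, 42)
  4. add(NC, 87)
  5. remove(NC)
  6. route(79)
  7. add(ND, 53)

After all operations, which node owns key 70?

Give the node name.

Op 1: add NA@45 -> ring=[45:NA]
Op 2: route key 88: none >= 88, wrap to smallest pos 45 -> NA
Op 3: add NB@42 -> ring=[42:NB,45:NA]
Op 4: add NC@87 -> ring=[42:NB,45:NA,87:NC]
Op 5: remove NC -> ring=[42:NB,45:NA]
Op 6: route key 79: none >= 79, wrap to smallest pos 42 -> NB
Op 7: add ND@53 -> ring=[42:NB,45:NA,53:ND]
Final route key 70: none >= 70, wrap to smallest pos 42 -> NB

Answer: NB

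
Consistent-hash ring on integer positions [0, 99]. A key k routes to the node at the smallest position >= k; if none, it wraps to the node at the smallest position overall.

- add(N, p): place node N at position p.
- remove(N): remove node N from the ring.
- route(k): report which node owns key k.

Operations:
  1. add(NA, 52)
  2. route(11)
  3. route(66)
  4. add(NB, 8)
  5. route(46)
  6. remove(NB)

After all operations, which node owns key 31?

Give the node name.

Answer: NA

Derivation:
Op 1: add NA@52 -> ring=[52:NA]
Op 2: route key 11: smallest pos >= 11 is 52 -> NA
Op 3: route key 66: none >= 66, wrap to smallest pos 52 -> NA
Op 4: add NB@8 -> ring=[8:NB,52:NA]
Op 5: route key 46: smallest pos >= 46 is 52 -> NA
Op 6: remove NB -> ring=[52:NA]
Final route key 31: smallest pos >= 31 is 52 -> NA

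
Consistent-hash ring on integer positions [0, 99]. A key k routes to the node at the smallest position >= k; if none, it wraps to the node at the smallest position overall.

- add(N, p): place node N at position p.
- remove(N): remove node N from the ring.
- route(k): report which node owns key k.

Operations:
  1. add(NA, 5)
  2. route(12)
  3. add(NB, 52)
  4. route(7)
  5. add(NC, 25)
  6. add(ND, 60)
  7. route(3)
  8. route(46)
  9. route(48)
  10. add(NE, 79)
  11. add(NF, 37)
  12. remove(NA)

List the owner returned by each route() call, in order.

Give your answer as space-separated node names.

Answer: NA NB NA NB NB

Derivation:
Op 1: add NA@5 -> ring=[5:NA]
Op 2: route key 12: none >= 12, wrap to smallest pos 5 -> NA
Op 3: add NB@52 -> ring=[5:NA,52:NB]
Op 4: route key 7: smallest pos >= 7 is 52 -> NB
Op 5: add NC@25 -> ring=[5:NA,25:NC,52:NB]
Op 6: add ND@60 -> ring=[5:NA,25:NC,52:NB,60:ND]
Op 7: route key 3: smallest pos >= 3 is 5 -> NA
Op 8: route key 46: smallest pos >= 46 is 52 -> NB
Op 9: route key 48: smallest pos >= 48 is 52 -> NB
Op 10: add NE@79 -> ring=[5:NA,25:NC,52:NB,60:ND,79:NE]
Op 11: add NF@37 -> ring=[5:NA,25:NC,37:NF,52:NB,60:ND,79:NE]
Op 12: remove NA -> ring=[25:NC,37:NF,52:NB,60:ND,79:NE]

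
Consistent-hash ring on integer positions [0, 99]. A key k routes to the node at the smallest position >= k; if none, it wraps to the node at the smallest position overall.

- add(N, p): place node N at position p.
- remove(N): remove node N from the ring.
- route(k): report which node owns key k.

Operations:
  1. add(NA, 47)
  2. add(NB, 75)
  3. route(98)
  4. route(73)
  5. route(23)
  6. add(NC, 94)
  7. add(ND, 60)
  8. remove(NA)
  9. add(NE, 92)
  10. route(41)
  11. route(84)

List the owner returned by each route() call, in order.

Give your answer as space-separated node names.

Answer: NA NB NA ND NE

Derivation:
Op 1: add NA@47 -> ring=[47:NA]
Op 2: add NB@75 -> ring=[47:NA,75:NB]
Op 3: route key 98: none >= 98, wrap to smallest pos 47 -> NA
Op 4: route key 73: smallest pos >= 73 is 75 -> NB
Op 5: route key 23: smallest pos >= 23 is 47 -> NA
Op 6: add NC@94 -> ring=[47:NA,75:NB,94:NC]
Op 7: add ND@60 -> ring=[47:NA,60:ND,75:NB,94:NC]
Op 8: remove NA -> ring=[60:ND,75:NB,94:NC]
Op 9: add NE@92 -> ring=[60:ND,75:NB,92:NE,94:NC]
Op 10: route key 41: smallest pos >= 41 is 60 -> ND
Op 11: route key 84: smallest pos >= 84 is 92 -> NE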